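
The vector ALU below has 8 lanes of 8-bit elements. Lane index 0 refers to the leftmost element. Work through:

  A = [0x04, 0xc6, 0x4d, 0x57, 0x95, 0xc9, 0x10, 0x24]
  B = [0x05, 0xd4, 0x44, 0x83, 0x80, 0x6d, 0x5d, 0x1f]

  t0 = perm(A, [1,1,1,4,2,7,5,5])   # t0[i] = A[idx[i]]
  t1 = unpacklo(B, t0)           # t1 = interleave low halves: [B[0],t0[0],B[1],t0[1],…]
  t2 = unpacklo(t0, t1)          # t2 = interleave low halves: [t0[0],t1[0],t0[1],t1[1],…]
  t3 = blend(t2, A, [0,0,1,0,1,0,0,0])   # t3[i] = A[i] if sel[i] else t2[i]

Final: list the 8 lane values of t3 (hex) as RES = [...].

  t0: c6 c6 c6 95 4d 24 c9 c9
  t1: 05 c6 d4 c6 44 c6 83 95
  t2: c6 05 c6 c6 c6 d4 95 c6
  t3: c6 05 4d c6 95 d4 95 c6

RES = [ 0xc6  0x05  0x4d  0xc6  0x95  0xd4  0x95  0xc6 ]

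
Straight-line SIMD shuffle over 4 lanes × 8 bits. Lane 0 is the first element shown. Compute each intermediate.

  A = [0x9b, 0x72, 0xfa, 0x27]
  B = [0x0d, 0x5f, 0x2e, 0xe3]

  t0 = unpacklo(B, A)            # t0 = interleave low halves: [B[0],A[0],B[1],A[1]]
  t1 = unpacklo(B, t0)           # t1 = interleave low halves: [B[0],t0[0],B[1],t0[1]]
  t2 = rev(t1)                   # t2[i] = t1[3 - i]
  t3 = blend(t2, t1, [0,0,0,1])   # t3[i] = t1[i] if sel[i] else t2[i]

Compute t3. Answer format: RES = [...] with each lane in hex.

  t0: 0d 9b 5f 72
  t1: 0d 0d 5f 9b
  t2: 9b 5f 0d 0d
  t3: 9b 5f 0d 9b

RES = [ 0x9b  0x5f  0x0d  0x9b ]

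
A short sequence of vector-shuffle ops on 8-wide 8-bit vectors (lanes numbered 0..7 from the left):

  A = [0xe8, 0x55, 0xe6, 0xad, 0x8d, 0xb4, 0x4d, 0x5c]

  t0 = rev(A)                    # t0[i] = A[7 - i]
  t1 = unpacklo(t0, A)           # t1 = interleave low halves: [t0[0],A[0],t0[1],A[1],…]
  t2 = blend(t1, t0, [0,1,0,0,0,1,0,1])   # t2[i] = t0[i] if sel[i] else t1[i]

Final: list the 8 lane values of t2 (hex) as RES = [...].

RES = [0x5c, 0x4d, 0x4d, 0x55, 0xb4, 0xe6, 0x8d, 0xe8]

→ t0 |5c|4d|b4|8d|ad|e6|55|e8|
→ t1 |5c|e8|4d|55|b4|e6|8d|ad|
→ t2 |5c|4d|4d|55|b4|e6|8d|e8|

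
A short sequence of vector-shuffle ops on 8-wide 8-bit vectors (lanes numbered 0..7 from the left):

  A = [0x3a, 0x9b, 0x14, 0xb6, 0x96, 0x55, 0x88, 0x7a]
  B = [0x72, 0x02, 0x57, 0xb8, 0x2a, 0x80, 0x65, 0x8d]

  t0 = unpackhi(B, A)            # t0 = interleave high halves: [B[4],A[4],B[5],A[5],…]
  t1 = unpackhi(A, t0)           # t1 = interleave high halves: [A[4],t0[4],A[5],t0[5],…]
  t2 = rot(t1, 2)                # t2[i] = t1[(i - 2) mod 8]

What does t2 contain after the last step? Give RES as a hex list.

→ t0 |2a|96|80|55|65|88|8d|7a|
→ t1 |96|65|55|88|88|8d|7a|7a|
→ t2 |7a|7a|96|65|55|88|88|8d|

RES = [0x7a, 0x7a, 0x96, 0x65, 0x55, 0x88, 0x88, 0x8d]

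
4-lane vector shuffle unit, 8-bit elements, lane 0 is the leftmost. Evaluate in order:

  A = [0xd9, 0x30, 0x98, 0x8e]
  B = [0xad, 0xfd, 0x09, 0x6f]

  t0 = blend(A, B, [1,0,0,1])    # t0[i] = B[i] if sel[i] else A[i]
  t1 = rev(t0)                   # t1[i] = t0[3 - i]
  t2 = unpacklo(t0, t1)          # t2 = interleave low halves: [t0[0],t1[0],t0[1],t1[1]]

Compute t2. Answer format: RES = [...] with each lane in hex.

RES = [0xad, 0x6f, 0x30, 0x98]

t0 = [0xad, 0x30, 0x98, 0x6f]
t1 = [0x6f, 0x98, 0x30, 0xad]
t2 = [0xad, 0x6f, 0x30, 0x98]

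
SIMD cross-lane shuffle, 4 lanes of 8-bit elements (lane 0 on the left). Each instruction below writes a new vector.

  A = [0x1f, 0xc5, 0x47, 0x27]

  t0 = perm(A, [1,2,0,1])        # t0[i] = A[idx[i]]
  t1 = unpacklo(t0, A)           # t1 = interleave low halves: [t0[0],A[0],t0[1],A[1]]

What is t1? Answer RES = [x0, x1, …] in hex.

t0 = [0xc5, 0x47, 0x1f, 0xc5]
t1 = [0xc5, 0x1f, 0x47, 0xc5]

RES = [0xc5, 0x1f, 0x47, 0xc5]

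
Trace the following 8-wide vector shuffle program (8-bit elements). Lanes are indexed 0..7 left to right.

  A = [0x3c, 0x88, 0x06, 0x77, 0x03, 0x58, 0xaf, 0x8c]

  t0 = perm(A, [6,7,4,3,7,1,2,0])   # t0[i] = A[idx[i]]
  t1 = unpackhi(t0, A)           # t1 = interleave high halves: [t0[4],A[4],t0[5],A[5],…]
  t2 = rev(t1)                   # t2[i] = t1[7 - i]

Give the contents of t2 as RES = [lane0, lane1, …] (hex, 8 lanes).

  t0: af 8c 03 77 8c 88 06 3c
  t1: 8c 03 88 58 06 af 3c 8c
  t2: 8c 3c af 06 58 88 03 8c

RES = [0x8c, 0x3c, 0xaf, 0x06, 0x58, 0x88, 0x03, 0x8c]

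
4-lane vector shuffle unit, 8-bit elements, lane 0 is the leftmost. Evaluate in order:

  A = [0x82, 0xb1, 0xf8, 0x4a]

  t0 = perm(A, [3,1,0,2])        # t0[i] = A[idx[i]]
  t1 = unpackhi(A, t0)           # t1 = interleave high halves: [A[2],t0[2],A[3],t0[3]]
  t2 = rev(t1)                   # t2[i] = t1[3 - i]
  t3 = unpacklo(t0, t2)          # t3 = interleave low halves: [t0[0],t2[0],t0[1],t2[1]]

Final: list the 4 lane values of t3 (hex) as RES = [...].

t0 = [0x4a, 0xb1, 0x82, 0xf8]
t1 = [0xf8, 0x82, 0x4a, 0xf8]
t2 = [0xf8, 0x4a, 0x82, 0xf8]
t3 = [0x4a, 0xf8, 0xb1, 0x4a]

RES = [ 0x4a  0xf8  0xb1  0x4a ]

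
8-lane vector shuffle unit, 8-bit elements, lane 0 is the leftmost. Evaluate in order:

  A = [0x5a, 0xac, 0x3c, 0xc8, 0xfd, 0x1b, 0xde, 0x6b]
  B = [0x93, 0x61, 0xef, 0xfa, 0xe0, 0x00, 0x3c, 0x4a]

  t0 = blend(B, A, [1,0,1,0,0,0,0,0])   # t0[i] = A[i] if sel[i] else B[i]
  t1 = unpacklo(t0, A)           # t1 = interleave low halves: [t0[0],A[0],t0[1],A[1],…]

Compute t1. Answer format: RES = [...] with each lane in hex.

t0 = [0x5a, 0x61, 0x3c, 0xfa, 0xe0, 0x00, 0x3c, 0x4a]
t1 = [0x5a, 0x5a, 0x61, 0xac, 0x3c, 0x3c, 0xfa, 0xc8]

RES = [0x5a, 0x5a, 0x61, 0xac, 0x3c, 0x3c, 0xfa, 0xc8]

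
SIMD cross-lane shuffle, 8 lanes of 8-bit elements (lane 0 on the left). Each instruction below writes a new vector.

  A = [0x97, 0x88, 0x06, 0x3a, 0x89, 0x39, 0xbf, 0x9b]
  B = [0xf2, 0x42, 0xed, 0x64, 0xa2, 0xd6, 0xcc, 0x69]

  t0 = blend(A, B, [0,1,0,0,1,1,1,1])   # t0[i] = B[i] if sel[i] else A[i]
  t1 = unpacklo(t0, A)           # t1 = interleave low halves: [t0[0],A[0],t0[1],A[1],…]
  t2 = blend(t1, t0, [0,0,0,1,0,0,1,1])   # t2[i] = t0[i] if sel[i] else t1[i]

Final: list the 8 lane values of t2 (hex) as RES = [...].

  t0: 97 42 06 3a a2 d6 cc 69
  t1: 97 97 42 88 06 06 3a 3a
  t2: 97 97 42 3a 06 06 cc 69

RES = [ 0x97  0x97  0x42  0x3a  0x06  0x06  0xcc  0x69 ]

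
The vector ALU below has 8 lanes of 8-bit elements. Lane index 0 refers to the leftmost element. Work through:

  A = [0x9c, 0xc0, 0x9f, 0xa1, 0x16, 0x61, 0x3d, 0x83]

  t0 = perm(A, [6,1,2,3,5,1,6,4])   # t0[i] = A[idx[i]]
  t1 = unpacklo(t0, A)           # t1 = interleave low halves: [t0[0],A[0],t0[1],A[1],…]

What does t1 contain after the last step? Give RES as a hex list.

t0 = [0x3d, 0xc0, 0x9f, 0xa1, 0x61, 0xc0, 0x3d, 0x16]
t1 = [0x3d, 0x9c, 0xc0, 0xc0, 0x9f, 0x9f, 0xa1, 0xa1]

RES = [ 0x3d  0x9c  0xc0  0xc0  0x9f  0x9f  0xa1  0xa1 ]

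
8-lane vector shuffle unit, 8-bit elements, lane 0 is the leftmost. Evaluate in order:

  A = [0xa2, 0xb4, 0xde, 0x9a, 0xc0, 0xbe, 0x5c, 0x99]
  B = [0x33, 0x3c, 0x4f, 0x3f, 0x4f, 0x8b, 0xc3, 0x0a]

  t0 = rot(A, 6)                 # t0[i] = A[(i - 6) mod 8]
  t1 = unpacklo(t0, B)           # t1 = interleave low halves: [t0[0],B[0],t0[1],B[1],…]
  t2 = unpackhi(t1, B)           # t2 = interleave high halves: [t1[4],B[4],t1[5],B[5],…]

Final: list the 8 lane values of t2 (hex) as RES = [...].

RES = [0xc0, 0x4f, 0x4f, 0x8b, 0xbe, 0xc3, 0x3f, 0x0a]

  t0: de 9a c0 be 5c 99 a2 b4
  t1: de 33 9a 3c c0 4f be 3f
  t2: c0 4f 4f 8b be c3 3f 0a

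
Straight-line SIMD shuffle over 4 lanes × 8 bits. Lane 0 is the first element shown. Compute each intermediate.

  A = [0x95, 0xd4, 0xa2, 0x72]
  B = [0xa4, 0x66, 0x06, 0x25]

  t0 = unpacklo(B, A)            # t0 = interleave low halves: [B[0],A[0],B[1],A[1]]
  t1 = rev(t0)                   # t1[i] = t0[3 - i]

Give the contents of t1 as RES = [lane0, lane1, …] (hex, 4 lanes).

  t0: a4 95 66 d4
  t1: d4 66 95 a4

RES = [ 0xd4  0x66  0x95  0xa4 ]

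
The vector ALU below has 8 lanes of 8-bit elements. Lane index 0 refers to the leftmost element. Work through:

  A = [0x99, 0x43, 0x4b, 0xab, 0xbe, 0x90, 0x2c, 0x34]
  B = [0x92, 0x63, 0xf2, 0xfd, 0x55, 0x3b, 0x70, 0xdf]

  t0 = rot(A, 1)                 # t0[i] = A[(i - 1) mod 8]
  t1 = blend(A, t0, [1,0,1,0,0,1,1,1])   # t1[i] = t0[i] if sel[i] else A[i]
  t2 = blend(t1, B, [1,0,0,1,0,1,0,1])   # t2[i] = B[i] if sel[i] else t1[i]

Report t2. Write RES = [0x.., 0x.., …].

  t0: 34 99 43 4b ab be 90 2c
  t1: 34 43 43 ab be be 90 2c
  t2: 92 43 43 fd be 3b 90 df

RES = [0x92, 0x43, 0x43, 0xfd, 0xbe, 0x3b, 0x90, 0xdf]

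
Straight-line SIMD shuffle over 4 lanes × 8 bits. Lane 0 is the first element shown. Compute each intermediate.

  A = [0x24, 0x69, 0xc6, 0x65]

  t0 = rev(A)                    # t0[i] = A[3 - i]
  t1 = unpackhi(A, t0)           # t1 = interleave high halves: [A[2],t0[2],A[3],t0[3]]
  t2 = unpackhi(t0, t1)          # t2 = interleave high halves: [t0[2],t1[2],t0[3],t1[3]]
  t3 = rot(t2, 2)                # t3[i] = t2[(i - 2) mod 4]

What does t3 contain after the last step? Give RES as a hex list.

RES = [ 0x24  0x24  0x69  0x65 ]

→ t0 |65|c6|69|24|
→ t1 |c6|69|65|24|
→ t2 |69|65|24|24|
→ t3 |24|24|69|65|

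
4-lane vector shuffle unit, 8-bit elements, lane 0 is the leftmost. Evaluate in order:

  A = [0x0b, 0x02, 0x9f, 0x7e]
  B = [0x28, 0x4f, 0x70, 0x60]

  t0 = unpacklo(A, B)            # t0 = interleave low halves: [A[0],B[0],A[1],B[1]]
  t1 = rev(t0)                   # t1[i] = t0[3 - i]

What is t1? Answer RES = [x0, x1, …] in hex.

→ t0 |0b|28|02|4f|
→ t1 |4f|02|28|0b|

RES = [0x4f, 0x02, 0x28, 0x0b]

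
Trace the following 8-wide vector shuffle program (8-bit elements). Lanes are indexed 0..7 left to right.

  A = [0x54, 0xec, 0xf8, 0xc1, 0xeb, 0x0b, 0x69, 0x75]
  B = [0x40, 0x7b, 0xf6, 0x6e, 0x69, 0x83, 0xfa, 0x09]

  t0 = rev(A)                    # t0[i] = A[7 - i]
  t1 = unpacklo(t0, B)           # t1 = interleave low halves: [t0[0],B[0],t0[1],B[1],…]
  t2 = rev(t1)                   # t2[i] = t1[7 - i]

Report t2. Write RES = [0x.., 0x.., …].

RES = [ 0x6e  0xeb  0xf6  0x0b  0x7b  0x69  0x40  0x75 ]

  t0: 75 69 0b eb c1 f8 ec 54
  t1: 75 40 69 7b 0b f6 eb 6e
  t2: 6e eb f6 0b 7b 69 40 75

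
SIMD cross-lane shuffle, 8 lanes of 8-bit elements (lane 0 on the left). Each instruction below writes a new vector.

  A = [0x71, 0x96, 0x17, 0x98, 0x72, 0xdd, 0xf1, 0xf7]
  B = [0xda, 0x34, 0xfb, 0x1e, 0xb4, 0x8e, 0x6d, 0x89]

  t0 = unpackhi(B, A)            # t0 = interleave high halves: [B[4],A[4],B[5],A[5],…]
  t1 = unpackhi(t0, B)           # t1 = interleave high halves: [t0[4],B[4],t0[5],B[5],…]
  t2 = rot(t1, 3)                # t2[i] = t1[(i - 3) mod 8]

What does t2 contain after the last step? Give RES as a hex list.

RES = [0x6d, 0xf7, 0x89, 0x6d, 0xb4, 0xf1, 0x8e, 0x89]

t0 = [0xb4, 0x72, 0x8e, 0xdd, 0x6d, 0xf1, 0x89, 0xf7]
t1 = [0x6d, 0xb4, 0xf1, 0x8e, 0x89, 0x6d, 0xf7, 0x89]
t2 = [0x6d, 0xf7, 0x89, 0x6d, 0xb4, 0xf1, 0x8e, 0x89]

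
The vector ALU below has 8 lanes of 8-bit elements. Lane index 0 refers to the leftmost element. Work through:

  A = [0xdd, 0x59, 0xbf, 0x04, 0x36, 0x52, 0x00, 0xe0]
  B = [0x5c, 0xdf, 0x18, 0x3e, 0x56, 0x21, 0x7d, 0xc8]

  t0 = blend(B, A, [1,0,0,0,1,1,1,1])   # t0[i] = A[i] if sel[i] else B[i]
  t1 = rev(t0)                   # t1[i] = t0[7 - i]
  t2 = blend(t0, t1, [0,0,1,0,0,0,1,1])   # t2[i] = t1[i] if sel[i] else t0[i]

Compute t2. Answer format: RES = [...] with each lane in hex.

RES = [ 0xdd  0xdf  0x52  0x3e  0x36  0x52  0xdf  0xdd ]

→ t0 |dd|df|18|3e|36|52|00|e0|
→ t1 |e0|00|52|36|3e|18|df|dd|
→ t2 |dd|df|52|3e|36|52|df|dd|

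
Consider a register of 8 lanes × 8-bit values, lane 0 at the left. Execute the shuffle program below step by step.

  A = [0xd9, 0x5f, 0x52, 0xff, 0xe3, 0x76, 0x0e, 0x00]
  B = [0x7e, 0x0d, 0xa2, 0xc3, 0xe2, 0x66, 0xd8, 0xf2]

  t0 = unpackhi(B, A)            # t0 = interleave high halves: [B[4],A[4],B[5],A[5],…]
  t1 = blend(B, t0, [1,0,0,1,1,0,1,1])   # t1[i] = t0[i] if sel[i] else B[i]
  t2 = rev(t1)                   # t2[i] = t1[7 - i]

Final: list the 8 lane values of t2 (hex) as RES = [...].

t0 = [0xe2, 0xe3, 0x66, 0x76, 0xd8, 0x0e, 0xf2, 0x00]
t1 = [0xe2, 0x0d, 0xa2, 0x76, 0xd8, 0x66, 0xf2, 0x00]
t2 = [0x00, 0xf2, 0x66, 0xd8, 0x76, 0xa2, 0x0d, 0xe2]

RES = [0x00, 0xf2, 0x66, 0xd8, 0x76, 0xa2, 0x0d, 0xe2]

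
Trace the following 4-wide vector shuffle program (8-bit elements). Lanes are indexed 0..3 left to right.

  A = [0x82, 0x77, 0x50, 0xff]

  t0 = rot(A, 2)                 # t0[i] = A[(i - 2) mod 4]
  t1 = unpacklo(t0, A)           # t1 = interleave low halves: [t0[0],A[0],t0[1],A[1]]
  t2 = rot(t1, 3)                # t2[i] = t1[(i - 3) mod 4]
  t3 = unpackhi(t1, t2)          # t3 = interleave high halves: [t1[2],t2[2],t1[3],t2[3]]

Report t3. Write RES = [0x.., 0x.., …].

RES = [0xff, 0x77, 0x77, 0x50]

→ t0 |50|ff|82|77|
→ t1 |50|82|ff|77|
→ t2 |82|ff|77|50|
→ t3 |ff|77|77|50|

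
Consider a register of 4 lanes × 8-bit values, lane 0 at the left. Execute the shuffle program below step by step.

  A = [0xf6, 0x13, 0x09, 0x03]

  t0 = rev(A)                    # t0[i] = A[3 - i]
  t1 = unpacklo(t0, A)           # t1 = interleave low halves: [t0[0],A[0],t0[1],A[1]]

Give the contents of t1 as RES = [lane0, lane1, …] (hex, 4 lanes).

  t0: 03 09 13 f6
  t1: 03 f6 09 13

RES = [0x03, 0xf6, 0x09, 0x13]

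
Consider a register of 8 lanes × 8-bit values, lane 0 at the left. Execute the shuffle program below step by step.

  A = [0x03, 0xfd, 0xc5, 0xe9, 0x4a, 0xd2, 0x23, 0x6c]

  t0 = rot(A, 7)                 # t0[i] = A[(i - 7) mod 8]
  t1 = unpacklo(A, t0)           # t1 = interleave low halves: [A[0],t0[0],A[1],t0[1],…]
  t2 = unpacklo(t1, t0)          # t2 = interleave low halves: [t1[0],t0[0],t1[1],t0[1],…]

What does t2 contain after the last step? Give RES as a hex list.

t0 = [0xfd, 0xc5, 0xe9, 0x4a, 0xd2, 0x23, 0x6c, 0x03]
t1 = [0x03, 0xfd, 0xfd, 0xc5, 0xc5, 0xe9, 0xe9, 0x4a]
t2 = [0x03, 0xfd, 0xfd, 0xc5, 0xfd, 0xe9, 0xc5, 0x4a]

RES = [0x03, 0xfd, 0xfd, 0xc5, 0xfd, 0xe9, 0xc5, 0x4a]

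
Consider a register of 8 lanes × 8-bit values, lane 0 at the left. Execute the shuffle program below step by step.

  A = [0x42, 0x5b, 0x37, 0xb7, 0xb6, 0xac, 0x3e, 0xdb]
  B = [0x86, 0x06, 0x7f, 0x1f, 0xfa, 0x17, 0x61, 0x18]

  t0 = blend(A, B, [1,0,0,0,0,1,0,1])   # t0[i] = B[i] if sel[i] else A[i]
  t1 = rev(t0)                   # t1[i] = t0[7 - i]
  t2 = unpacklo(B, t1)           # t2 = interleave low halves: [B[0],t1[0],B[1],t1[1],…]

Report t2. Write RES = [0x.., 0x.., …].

RES = [ 0x86  0x18  0x06  0x3e  0x7f  0x17  0x1f  0xb6 ]

  t0: 86 5b 37 b7 b6 17 3e 18
  t1: 18 3e 17 b6 b7 37 5b 86
  t2: 86 18 06 3e 7f 17 1f b6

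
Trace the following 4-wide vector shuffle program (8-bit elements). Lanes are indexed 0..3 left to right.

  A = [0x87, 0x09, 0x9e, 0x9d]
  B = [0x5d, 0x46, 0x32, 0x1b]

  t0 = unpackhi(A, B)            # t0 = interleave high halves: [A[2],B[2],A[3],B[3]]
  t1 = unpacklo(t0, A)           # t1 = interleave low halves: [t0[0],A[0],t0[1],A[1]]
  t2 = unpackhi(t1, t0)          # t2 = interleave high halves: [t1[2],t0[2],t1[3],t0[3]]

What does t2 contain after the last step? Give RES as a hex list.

t0 = [0x9e, 0x32, 0x9d, 0x1b]
t1 = [0x9e, 0x87, 0x32, 0x09]
t2 = [0x32, 0x9d, 0x09, 0x1b]

RES = [ 0x32  0x9d  0x09  0x1b ]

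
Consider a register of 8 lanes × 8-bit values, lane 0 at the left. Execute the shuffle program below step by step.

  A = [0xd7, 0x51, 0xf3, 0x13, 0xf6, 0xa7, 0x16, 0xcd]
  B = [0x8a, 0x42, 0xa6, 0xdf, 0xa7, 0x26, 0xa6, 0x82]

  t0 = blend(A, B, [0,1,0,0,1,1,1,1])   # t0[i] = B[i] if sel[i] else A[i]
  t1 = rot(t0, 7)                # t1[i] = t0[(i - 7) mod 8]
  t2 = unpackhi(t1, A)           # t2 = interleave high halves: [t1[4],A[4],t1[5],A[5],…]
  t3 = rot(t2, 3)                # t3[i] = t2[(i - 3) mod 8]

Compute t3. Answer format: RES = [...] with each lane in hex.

RES = [ 0x16  0xd7  0xcd  0x26  0xf6  0xa6  0xa7  0x82 ]

  t0: d7 42 f3 13 a7 26 a6 82
  t1: 42 f3 13 a7 26 a6 82 d7
  t2: 26 f6 a6 a7 82 16 d7 cd
  t3: 16 d7 cd 26 f6 a6 a7 82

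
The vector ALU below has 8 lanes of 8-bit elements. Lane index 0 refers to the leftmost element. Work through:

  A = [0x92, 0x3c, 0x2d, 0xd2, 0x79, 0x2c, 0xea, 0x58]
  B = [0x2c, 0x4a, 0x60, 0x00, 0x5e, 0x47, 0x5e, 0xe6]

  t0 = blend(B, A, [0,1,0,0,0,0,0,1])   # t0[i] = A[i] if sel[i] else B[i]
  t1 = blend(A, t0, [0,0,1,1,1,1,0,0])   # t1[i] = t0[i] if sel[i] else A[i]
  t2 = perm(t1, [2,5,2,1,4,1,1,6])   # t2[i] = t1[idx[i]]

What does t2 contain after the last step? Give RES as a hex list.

RES = [ 0x60  0x47  0x60  0x3c  0x5e  0x3c  0x3c  0xea ]

→ t0 |2c|3c|60|00|5e|47|5e|58|
→ t1 |92|3c|60|00|5e|47|ea|58|
→ t2 |60|47|60|3c|5e|3c|3c|ea|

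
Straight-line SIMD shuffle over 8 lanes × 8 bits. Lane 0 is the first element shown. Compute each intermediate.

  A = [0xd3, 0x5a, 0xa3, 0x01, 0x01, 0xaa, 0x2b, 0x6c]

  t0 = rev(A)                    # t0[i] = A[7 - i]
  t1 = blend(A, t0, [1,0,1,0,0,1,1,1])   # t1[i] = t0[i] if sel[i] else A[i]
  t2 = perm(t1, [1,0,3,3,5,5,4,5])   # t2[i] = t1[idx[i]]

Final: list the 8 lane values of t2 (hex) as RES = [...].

  t0: 6c 2b aa 01 01 a3 5a d3
  t1: 6c 5a aa 01 01 a3 5a d3
  t2: 5a 6c 01 01 a3 a3 01 a3

RES = [0x5a, 0x6c, 0x01, 0x01, 0xa3, 0xa3, 0x01, 0xa3]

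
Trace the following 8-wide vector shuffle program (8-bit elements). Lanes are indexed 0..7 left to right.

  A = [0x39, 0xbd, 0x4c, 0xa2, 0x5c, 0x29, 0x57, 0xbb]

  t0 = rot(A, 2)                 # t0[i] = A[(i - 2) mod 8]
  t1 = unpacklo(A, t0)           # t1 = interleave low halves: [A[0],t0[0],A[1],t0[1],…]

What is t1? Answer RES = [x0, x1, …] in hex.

t0 = [0x57, 0xbb, 0x39, 0xbd, 0x4c, 0xa2, 0x5c, 0x29]
t1 = [0x39, 0x57, 0xbd, 0xbb, 0x4c, 0x39, 0xa2, 0xbd]

RES = [0x39, 0x57, 0xbd, 0xbb, 0x4c, 0x39, 0xa2, 0xbd]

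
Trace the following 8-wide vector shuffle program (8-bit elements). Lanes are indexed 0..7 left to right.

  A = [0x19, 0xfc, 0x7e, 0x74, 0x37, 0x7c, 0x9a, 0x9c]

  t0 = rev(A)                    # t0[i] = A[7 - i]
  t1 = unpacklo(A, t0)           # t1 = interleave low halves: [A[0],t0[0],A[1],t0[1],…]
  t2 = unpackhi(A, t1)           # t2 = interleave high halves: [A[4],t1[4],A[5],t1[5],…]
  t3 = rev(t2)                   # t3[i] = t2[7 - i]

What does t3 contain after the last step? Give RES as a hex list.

RES = [ 0x37  0x9c  0x74  0x9a  0x7c  0x7c  0x7e  0x37 ]

  t0: 9c 9a 7c 37 74 7e fc 19
  t1: 19 9c fc 9a 7e 7c 74 37
  t2: 37 7e 7c 7c 9a 74 9c 37
  t3: 37 9c 74 9a 7c 7c 7e 37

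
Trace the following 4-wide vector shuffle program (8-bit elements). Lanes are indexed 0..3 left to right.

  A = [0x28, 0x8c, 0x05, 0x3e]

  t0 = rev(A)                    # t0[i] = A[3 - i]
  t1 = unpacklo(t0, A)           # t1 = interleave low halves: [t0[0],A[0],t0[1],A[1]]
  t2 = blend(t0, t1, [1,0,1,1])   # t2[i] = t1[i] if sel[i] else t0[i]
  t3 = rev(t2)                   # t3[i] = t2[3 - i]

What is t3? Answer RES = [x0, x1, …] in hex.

RES = [ 0x8c  0x05  0x05  0x3e ]

  t0: 3e 05 8c 28
  t1: 3e 28 05 8c
  t2: 3e 05 05 8c
  t3: 8c 05 05 3e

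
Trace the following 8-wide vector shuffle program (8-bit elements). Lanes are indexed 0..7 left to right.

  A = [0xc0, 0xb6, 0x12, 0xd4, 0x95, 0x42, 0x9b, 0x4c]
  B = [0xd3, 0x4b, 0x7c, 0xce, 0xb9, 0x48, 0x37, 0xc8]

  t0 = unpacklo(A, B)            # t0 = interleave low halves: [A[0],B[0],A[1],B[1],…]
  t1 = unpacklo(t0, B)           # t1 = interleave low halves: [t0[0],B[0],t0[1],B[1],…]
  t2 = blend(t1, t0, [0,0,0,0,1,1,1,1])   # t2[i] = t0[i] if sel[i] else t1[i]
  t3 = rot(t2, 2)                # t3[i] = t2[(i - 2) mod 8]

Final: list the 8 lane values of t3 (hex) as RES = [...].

RES = [ 0xd4  0xce  0xc0  0xd3  0xd3  0x4b  0x12  0x7c ]

→ t0 |c0|d3|b6|4b|12|7c|d4|ce|
→ t1 |c0|d3|d3|4b|b6|7c|4b|ce|
→ t2 |c0|d3|d3|4b|12|7c|d4|ce|
→ t3 |d4|ce|c0|d3|d3|4b|12|7c|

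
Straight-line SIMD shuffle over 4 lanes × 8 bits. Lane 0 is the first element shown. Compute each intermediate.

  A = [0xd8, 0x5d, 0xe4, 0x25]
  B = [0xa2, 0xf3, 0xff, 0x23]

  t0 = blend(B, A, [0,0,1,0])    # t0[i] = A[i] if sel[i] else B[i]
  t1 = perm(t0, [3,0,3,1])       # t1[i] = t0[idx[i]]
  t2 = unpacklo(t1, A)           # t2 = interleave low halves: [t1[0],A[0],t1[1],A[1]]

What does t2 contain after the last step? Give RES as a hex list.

RES = [ 0x23  0xd8  0xa2  0x5d ]

t0 = [0xa2, 0xf3, 0xe4, 0x23]
t1 = [0x23, 0xa2, 0x23, 0xf3]
t2 = [0x23, 0xd8, 0xa2, 0x5d]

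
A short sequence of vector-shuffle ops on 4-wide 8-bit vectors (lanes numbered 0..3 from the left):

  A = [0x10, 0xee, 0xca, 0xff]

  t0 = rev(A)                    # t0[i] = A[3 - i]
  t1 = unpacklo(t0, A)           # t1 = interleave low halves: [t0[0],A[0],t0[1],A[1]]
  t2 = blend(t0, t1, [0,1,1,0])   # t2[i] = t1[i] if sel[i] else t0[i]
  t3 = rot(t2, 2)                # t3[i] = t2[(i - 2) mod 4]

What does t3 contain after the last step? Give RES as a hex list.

RES = [0xca, 0x10, 0xff, 0x10]

  t0: ff ca ee 10
  t1: ff 10 ca ee
  t2: ff 10 ca 10
  t3: ca 10 ff 10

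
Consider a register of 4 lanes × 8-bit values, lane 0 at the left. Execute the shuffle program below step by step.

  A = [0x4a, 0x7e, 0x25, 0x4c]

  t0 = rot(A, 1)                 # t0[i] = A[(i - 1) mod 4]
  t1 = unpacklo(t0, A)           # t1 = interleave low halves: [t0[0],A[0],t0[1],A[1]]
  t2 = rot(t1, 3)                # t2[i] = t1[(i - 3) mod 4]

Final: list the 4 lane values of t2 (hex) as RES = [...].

→ t0 |4c|4a|7e|25|
→ t1 |4c|4a|4a|7e|
→ t2 |4a|4a|7e|4c|

RES = [ 0x4a  0x4a  0x7e  0x4c ]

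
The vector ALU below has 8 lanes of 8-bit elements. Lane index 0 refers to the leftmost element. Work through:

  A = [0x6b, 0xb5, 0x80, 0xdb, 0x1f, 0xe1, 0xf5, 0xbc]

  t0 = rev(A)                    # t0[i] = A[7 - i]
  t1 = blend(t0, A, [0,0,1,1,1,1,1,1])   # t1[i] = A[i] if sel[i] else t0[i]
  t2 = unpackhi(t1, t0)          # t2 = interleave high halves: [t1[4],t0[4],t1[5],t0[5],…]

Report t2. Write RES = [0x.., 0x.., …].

RES = [0x1f, 0xdb, 0xe1, 0x80, 0xf5, 0xb5, 0xbc, 0x6b]

  t0: bc f5 e1 1f db 80 b5 6b
  t1: bc f5 80 db 1f e1 f5 bc
  t2: 1f db e1 80 f5 b5 bc 6b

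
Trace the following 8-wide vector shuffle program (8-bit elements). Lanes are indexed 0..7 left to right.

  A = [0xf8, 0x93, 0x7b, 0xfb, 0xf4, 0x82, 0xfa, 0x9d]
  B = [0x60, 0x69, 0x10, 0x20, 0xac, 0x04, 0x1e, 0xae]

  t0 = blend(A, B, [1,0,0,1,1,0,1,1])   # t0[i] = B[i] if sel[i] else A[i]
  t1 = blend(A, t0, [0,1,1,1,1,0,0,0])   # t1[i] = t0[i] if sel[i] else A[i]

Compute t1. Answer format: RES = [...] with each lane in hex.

RES = [ 0xf8  0x93  0x7b  0x20  0xac  0x82  0xfa  0x9d ]

t0 = [0x60, 0x93, 0x7b, 0x20, 0xac, 0x82, 0x1e, 0xae]
t1 = [0xf8, 0x93, 0x7b, 0x20, 0xac, 0x82, 0xfa, 0x9d]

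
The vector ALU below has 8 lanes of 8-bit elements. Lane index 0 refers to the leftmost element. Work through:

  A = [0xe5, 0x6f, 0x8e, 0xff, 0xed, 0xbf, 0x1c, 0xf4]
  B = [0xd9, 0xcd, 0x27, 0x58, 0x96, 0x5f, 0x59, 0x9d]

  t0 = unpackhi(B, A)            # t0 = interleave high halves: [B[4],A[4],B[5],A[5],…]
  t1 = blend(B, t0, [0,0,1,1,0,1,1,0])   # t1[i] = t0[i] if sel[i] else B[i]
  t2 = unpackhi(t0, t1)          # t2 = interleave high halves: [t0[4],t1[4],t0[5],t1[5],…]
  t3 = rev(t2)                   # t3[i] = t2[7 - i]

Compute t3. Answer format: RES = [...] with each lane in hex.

RES = [0x9d, 0xf4, 0x9d, 0x9d, 0x1c, 0x1c, 0x96, 0x59]

t0 = [0x96, 0xed, 0x5f, 0xbf, 0x59, 0x1c, 0x9d, 0xf4]
t1 = [0xd9, 0xcd, 0x5f, 0xbf, 0x96, 0x1c, 0x9d, 0x9d]
t2 = [0x59, 0x96, 0x1c, 0x1c, 0x9d, 0x9d, 0xf4, 0x9d]
t3 = [0x9d, 0xf4, 0x9d, 0x9d, 0x1c, 0x1c, 0x96, 0x59]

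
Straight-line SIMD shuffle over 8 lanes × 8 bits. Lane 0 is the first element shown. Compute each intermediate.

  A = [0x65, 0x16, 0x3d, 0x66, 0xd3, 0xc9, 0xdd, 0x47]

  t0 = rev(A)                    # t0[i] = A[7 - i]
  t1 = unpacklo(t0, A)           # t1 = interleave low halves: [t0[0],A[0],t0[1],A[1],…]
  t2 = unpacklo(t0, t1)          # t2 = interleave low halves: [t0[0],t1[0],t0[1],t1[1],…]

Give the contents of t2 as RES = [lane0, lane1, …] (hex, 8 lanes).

RES = [0x47, 0x47, 0xdd, 0x65, 0xc9, 0xdd, 0xd3, 0x16]

→ t0 |47|dd|c9|d3|66|3d|16|65|
→ t1 |47|65|dd|16|c9|3d|d3|66|
→ t2 |47|47|dd|65|c9|dd|d3|16|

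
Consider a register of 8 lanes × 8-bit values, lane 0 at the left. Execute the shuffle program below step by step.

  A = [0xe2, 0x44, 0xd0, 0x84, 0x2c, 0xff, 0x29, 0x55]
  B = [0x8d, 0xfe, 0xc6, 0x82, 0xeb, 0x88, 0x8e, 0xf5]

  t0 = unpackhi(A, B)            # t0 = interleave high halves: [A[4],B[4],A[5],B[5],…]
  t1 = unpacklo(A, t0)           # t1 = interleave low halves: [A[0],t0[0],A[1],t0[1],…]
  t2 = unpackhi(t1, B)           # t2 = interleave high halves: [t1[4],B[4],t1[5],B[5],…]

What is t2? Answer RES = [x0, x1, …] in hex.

RES = [ 0xd0  0xeb  0xff  0x88  0x84  0x8e  0x88  0xf5 ]

→ t0 |2c|eb|ff|88|29|8e|55|f5|
→ t1 |e2|2c|44|eb|d0|ff|84|88|
→ t2 |d0|eb|ff|88|84|8e|88|f5|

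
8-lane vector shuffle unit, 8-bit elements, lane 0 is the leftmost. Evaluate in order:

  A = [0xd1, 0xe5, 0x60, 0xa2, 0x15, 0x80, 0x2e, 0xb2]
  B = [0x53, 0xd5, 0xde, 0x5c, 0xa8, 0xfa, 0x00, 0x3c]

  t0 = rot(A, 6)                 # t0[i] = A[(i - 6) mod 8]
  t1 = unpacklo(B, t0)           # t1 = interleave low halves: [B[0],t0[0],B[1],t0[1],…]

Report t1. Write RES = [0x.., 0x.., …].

t0 = [0x60, 0xa2, 0x15, 0x80, 0x2e, 0xb2, 0xd1, 0xe5]
t1 = [0x53, 0x60, 0xd5, 0xa2, 0xde, 0x15, 0x5c, 0x80]

RES = [ 0x53  0x60  0xd5  0xa2  0xde  0x15  0x5c  0x80 ]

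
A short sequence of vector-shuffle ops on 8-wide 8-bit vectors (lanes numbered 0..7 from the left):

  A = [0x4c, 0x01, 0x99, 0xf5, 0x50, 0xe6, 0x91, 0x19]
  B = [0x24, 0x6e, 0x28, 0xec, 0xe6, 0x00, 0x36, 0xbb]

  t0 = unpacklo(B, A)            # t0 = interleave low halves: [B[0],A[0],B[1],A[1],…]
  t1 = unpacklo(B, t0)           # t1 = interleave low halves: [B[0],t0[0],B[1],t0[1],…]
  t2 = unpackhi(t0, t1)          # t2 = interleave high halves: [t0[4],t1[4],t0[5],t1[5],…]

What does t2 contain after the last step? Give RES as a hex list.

RES = [0x28, 0x28, 0x99, 0x6e, 0xec, 0xec, 0xf5, 0x01]

t0 = [0x24, 0x4c, 0x6e, 0x01, 0x28, 0x99, 0xec, 0xf5]
t1 = [0x24, 0x24, 0x6e, 0x4c, 0x28, 0x6e, 0xec, 0x01]
t2 = [0x28, 0x28, 0x99, 0x6e, 0xec, 0xec, 0xf5, 0x01]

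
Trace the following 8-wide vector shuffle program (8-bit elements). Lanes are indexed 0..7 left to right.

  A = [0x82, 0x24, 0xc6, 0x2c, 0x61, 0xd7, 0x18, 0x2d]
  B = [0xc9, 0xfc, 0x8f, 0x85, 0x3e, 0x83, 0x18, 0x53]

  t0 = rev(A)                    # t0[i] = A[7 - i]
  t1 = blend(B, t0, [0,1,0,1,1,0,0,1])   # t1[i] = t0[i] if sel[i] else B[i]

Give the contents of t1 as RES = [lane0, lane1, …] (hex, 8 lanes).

  t0: 2d 18 d7 61 2c c6 24 82
  t1: c9 18 8f 61 2c 83 18 82

RES = [ 0xc9  0x18  0x8f  0x61  0x2c  0x83  0x18  0x82 ]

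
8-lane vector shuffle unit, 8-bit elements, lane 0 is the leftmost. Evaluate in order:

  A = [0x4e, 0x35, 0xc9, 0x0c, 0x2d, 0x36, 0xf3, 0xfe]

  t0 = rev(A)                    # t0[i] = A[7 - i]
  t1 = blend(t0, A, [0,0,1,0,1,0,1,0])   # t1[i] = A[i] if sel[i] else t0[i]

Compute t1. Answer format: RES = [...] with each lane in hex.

RES = [0xfe, 0xf3, 0xc9, 0x2d, 0x2d, 0xc9, 0xf3, 0x4e]

t0 = [0xfe, 0xf3, 0x36, 0x2d, 0x0c, 0xc9, 0x35, 0x4e]
t1 = [0xfe, 0xf3, 0xc9, 0x2d, 0x2d, 0xc9, 0xf3, 0x4e]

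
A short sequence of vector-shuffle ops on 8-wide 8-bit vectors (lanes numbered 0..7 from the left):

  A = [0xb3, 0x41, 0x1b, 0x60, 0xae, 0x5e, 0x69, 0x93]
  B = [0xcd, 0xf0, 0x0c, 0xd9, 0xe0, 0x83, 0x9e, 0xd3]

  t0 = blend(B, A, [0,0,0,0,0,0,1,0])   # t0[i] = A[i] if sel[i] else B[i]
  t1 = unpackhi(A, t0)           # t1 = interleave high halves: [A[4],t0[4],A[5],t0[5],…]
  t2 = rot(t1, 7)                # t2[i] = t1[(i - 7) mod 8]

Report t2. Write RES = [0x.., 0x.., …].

RES = [0xe0, 0x5e, 0x83, 0x69, 0x69, 0x93, 0xd3, 0xae]

  t0: cd f0 0c d9 e0 83 69 d3
  t1: ae e0 5e 83 69 69 93 d3
  t2: e0 5e 83 69 69 93 d3 ae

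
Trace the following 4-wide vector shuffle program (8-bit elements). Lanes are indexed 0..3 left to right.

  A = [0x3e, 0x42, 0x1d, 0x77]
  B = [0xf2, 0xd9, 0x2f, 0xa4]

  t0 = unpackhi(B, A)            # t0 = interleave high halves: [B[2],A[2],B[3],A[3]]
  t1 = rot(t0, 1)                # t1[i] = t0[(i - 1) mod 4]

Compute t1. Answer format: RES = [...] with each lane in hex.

RES = [ 0x77  0x2f  0x1d  0xa4 ]

→ t0 |2f|1d|a4|77|
→ t1 |77|2f|1d|a4|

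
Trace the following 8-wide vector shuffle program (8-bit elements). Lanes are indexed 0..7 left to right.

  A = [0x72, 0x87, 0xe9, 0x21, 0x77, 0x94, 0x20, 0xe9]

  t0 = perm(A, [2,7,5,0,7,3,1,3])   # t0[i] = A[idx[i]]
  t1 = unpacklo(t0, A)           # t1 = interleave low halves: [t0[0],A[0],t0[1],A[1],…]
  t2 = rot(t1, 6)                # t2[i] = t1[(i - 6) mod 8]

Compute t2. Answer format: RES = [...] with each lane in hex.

t0 = [0xe9, 0xe9, 0x94, 0x72, 0xe9, 0x21, 0x87, 0x21]
t1 = [0xe9, 0x72, 0xe9, 0x87, 0x94, 0xe9, 0x72, 0x21]
t2 = [0xe9, 0x87, 0x94, 0xe9, 0x72, 0x21, 0xe9, 0x72]

RES = [0xe9, 0x87, 0x94, 0xe9, 0x72, 0x21, 0xe9, 0x72]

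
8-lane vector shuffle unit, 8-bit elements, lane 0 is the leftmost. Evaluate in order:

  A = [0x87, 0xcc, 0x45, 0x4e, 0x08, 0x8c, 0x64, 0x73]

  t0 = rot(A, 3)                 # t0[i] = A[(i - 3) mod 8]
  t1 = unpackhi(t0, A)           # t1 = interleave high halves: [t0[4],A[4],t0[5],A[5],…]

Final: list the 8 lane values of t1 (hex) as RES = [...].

RES = [ 0xcc  0x08  0x45  0x8c  0x4e  0x64  0x08  0x73 ]

  t0: 8c 64 73 87 cc 45 4e 08
  t1: cc 08 45 8c 4e 64 08 73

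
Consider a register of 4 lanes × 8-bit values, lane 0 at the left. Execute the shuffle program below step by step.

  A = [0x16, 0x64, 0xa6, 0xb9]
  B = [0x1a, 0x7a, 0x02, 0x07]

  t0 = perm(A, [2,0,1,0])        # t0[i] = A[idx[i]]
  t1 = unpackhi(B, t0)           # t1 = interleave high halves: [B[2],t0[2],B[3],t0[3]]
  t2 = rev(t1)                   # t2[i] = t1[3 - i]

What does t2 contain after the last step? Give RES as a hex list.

RES = [ 0x16  0x07  0x64  0x02 ]

t0 = [0xa6, 0x16, 0x64, 0x16]
t1 = [0x02, 0x64, 0x07, 0x16]
t2 = [0x16, 0x07, 0x64, 0x02]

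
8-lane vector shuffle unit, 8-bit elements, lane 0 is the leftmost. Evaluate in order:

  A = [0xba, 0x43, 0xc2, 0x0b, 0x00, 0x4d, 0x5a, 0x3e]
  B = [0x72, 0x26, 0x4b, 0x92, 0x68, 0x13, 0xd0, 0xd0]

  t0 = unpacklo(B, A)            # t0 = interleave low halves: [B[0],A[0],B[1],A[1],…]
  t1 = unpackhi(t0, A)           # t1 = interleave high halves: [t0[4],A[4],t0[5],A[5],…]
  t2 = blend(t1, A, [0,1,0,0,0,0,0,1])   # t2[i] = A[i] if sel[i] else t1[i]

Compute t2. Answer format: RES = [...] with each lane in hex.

RES = [0x4b, 0x43, 0xc2, 0x4d, 0x92, 0x5a, 0x0b, 0x3e]

t0 = [0x72, 0xba, 0x26, 0x43, 0x4b, 0xc2, 0x92, 0x0b]
t1 = [0x4b, 0x00, 0xc2, 0x4d, 0x92, 0x5a, 0x0b, 0x3e]
t2 = [0x4b, 0x43, 0xc2, 0x4d, 0x92, 0x5a, 0x0b, 0x3e]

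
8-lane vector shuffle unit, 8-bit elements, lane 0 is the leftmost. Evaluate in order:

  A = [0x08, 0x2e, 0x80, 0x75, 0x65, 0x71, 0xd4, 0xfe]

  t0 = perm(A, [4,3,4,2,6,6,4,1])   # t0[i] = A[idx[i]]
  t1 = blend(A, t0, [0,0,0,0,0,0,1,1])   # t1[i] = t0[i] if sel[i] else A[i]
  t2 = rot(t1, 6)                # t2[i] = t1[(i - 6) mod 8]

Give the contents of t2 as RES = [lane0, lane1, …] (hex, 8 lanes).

  t0: 65 75 65 80 d4 d4 65 2e
  t1: 08 2e 80 75 65 71 65 2e
  t2: 80 75 65 71 65 2e 08 2e

RES = [ 0x80  0x75  0x65  0x71  0x65  0x2e  0x08  0x2e ]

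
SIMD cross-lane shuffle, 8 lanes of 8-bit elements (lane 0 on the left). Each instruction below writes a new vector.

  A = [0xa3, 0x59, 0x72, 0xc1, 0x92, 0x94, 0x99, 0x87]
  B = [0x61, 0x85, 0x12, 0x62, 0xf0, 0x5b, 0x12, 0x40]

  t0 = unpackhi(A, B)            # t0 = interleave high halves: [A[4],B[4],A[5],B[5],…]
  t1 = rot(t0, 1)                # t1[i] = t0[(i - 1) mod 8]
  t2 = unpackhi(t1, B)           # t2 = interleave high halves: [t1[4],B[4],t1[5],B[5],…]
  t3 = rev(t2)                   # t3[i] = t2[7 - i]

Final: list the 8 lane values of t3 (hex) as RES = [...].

→ t0 |92|f0|94|5b|99|12|87|40|
→ t1 |40|92|f0|94|5b|99|12|87|
→ t2 |5b|f0|99|5b|12|12|87|40|
→ t3 |40|87|12|12|5b|99|f0|5b|

RES = [ 0x40  0x87  0x12  0x12  0x5b  0x99  0xf0  0x5b ]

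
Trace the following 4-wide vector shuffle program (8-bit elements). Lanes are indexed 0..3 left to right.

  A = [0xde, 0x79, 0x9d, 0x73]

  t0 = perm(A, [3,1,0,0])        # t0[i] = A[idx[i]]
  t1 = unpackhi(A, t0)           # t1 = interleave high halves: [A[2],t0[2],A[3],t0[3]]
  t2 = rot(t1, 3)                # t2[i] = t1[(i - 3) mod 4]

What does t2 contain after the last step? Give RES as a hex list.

  t0: 73 79 de de
  t1: 9d de 73 de
  t2: de 73 de 9d

RES = [ 0xde  0x73  0xde  0x9d ]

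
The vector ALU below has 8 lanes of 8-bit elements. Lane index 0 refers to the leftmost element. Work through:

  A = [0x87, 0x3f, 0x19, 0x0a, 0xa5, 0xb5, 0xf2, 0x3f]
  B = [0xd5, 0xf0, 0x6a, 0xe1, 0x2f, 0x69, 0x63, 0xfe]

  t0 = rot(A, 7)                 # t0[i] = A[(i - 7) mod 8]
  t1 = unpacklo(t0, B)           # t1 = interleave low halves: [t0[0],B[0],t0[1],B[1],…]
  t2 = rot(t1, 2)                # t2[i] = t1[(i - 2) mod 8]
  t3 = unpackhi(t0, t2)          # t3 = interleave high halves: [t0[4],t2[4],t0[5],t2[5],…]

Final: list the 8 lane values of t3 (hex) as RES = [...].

t0 = [0x3f, 0x19, 0x0a, 0xa5, 0xb5, 0xf2, 0x3f, 0x87]
t1 = [0x3f, 0xd5, 0x19, 0xf0, 0x0a, 0x6a, 0xa5, 0xe1]
t2 = [0xa5, 0xe1, 0x3f, 0xd5, 0x19, 0xf0, 0x0a, 0x6a]
t3 = [0xb5, 0x19, 0xf2, 0xf0, 0x3f, 0x0a, 0x87, 0x6a]

RES = [0xb5, 0x19, 0xf2, 0xf0, 0x3f, 0x0a, 0x87, 0x6a]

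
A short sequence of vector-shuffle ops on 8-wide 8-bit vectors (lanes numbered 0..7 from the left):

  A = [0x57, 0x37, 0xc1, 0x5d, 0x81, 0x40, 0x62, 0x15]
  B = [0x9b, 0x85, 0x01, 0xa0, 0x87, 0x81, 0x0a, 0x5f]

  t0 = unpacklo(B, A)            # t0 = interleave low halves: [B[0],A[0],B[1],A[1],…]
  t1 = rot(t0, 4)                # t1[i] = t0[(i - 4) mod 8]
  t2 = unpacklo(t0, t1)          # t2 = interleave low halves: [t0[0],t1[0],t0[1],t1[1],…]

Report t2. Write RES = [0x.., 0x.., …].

  t0: 9b 57 85 37 01 c1 a0 5d
  t1: 01 c1 a0 5d 9b 57 85 37
  t2: 9b 01 57 c1 85 a0 37 5d

RES = [0x9b, 0x01, 0x57, 0xc1, 0x85, 0xa0, 0x37, 0x5d]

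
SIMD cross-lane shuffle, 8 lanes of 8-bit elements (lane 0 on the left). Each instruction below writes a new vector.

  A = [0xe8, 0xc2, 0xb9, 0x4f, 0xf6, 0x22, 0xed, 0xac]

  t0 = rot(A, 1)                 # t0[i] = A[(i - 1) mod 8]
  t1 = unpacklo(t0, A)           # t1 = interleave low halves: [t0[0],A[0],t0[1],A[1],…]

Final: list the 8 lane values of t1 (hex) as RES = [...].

t0 = [0xac, 0xe8, 0xc2, 0xb9, 0x4f, 0xf6, 0x22, 0xed]
t1 = [0xac, 0xe8, 0xe8, 0xc2, 0xc2, 0xb9, 0xb9, 0x4f]

RES = [0xac, 0xe8, 0xe8, 0xc2, 0xc2, 0xb9, 0xb9, 0x4f]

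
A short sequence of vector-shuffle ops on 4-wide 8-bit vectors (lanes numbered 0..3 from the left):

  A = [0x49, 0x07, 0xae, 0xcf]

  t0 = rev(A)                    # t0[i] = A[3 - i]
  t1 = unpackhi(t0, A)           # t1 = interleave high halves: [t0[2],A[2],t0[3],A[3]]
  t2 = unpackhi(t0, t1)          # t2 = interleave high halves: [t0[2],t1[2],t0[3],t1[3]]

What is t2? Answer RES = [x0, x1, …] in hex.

→ t0 |cf|ae|07|49|
→ t1 |07|ae|49|cf|
→ t2 |07|49|49|cf|

RES = [ 0x07  0x49  0x49  0xcf ]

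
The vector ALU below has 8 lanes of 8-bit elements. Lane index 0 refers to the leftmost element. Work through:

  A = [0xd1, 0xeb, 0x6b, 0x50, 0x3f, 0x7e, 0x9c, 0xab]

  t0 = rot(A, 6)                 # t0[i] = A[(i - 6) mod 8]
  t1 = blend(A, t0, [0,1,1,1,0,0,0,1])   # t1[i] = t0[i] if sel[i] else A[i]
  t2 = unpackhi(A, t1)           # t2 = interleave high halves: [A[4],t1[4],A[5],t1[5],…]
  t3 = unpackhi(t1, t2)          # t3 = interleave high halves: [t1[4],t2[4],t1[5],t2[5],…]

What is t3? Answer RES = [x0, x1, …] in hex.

RES = [ 0x3f  0x9c  0x7e  0x9c  0x9c  0xab  0xeb  0xeb ]

→ t0 |6b|50|3f|7e|9c|ab|d1|eb|
→ t1 |d1|50|3f|7e|3f|7e|9c|eb|
→ t2 |3f|3f|7e|7e|9c|9c|ab|eb|
→ t3 |3f|9c|7e|9c|9c|ab|eb|eb|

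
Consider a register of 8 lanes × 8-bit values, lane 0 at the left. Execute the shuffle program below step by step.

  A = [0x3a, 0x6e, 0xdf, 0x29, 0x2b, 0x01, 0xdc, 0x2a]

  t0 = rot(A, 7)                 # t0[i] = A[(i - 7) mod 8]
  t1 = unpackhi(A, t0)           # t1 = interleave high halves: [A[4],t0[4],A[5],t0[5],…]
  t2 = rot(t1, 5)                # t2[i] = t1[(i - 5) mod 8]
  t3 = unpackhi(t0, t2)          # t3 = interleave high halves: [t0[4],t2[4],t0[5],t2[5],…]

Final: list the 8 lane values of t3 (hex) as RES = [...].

→ t0 |6e|df|29|2b|01|dc|2a|3a|
→ t1 |2b|01|01|dc|dc|2a|2a|3a|
→ t2 |dc|dc|2a|2a|3a|2b|01|01|
→ t3 |01|3a|dc|2b|2a|01|3a|01|

RES = [0x01, 0x3a, 0xdc, 0x2b, 0x2a, 0x01, 0x3a, 0x01]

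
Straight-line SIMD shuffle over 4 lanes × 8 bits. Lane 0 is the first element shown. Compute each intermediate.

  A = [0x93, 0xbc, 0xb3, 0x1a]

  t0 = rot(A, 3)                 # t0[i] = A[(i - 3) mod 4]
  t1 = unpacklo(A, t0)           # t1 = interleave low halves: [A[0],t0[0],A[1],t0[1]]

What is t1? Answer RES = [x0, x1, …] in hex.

  t0: bc b3 1a 93
  t1: 93 bc bc b3

RES = [0x93, 0xbc, 0xbc, 0xb3]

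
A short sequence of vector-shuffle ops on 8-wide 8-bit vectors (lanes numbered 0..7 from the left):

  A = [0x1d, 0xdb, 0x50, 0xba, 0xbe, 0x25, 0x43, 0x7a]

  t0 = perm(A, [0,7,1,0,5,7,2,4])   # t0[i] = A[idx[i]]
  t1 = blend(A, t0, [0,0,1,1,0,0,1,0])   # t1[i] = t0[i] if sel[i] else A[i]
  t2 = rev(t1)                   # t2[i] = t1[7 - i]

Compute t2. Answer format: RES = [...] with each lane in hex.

RES = [0x7a, 0x50, 0x25, 0xbe, 0x1d, 0xdb, 0xdb, 0x1d]

  t0: 1d 7a db 1d 25 7a 50 be
  t1: 1d db db 1d be 25 50 7a
  t2: 7a 50 25 be 1d db db 1d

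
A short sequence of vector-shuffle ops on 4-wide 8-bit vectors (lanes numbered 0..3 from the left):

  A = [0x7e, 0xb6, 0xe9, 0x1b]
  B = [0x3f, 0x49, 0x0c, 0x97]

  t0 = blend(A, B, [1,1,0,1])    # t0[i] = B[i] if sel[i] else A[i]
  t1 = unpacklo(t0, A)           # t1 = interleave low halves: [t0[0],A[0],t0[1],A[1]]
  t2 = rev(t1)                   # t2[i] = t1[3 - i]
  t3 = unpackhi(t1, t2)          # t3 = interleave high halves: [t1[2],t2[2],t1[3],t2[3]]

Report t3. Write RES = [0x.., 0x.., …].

t0 = [0x3f, 0x49, 0xe9, 0x97]
t1 = [0x3f, 0x7e, 0x49, 0xb6]
t2 = [0xb6, 0x49, 0x7e, 0x3f]
t3 = [0x49, 0x7e, 0xb6, 0x3f]

RES = [0x49, 0x7e, 0xb6, 0x3f]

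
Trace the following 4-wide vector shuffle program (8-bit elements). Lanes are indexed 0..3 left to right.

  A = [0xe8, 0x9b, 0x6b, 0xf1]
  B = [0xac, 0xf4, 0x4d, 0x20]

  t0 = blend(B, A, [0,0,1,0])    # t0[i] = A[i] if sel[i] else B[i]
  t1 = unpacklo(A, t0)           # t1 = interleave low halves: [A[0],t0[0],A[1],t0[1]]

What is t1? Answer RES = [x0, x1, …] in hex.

RES = [0xe8, 0xac, 0x9b, 0xf4]

t0 = [0xac, 0xf4, 0x6b, 0x20]
t1 = [0xe8, 0xac, 0x9b, 0xf4]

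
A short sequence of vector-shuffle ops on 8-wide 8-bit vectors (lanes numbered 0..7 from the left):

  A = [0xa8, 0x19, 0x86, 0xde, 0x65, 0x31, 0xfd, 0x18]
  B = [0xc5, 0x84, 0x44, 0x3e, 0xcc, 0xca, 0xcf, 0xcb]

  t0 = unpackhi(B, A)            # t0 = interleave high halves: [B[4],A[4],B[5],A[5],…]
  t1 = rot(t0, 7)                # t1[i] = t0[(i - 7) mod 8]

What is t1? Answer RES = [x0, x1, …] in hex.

→ t0 |cc|65|ca|31|cf|fd|cb|18|
→ t1 |65|ca|31|cf|fd|cb|18|cc|

RES = [ 0x65  0xca  0x31  0xcf  0xfd  0xcb  0x18  0xcc ]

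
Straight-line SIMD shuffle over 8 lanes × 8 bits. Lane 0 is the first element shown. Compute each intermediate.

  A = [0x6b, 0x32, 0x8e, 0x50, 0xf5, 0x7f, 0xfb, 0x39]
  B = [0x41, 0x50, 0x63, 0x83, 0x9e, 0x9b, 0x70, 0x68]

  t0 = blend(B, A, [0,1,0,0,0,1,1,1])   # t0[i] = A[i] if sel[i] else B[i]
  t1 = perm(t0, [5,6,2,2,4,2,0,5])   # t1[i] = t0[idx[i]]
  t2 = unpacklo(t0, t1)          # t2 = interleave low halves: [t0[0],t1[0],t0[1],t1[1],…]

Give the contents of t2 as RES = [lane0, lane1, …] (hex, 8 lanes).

→ t0 |41|32|63|83|9e|7f|fb|39|
→ t1 |7f|fb|63|63|9e|63|41|7f|
→ t2 |41|7f|32|fb|63|63|83|63|

RES = [ 0x41  0x7f  0x32  0xfb  0x63  0x63  0x83  0x63 ]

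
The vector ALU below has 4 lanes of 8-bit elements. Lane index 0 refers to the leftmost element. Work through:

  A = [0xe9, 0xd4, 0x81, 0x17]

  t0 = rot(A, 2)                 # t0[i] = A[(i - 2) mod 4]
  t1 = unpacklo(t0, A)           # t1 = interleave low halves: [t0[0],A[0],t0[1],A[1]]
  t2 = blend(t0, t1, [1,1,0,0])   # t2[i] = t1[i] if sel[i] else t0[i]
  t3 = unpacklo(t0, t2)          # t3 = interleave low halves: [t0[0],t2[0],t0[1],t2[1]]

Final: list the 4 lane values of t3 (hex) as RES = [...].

RES = [0x81, 0x81, 0x17, 0xe9]

→ t0 |81|17|e9|d4|
→ t1 |81|e9|17|d4|
→ t2 |81|e9|e9|d4|
→ t3 |81|81|17|e9|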